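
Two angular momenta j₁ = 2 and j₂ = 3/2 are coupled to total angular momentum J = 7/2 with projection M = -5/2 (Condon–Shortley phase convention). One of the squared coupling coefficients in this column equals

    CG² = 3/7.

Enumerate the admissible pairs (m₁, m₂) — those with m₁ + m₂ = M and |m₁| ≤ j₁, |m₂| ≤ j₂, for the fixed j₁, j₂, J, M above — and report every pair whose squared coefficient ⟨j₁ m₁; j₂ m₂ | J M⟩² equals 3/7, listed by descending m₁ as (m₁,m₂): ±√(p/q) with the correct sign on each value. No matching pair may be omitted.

(-2,-1/2): +√(3/7)

Admissible pairs with m₁+m₂ = M = -5/2: (-2,-1/2), (-1,-3/2)
  (m₁,m₂)=(-1,-3/2): CG² = 4/7, CG = +√(4/7)
  (m₁,m₂)=(-2,-1/2): CG² = 3/7, CG = +√(3/7)   ← matches the target
Pairs with CG² = 3/7: (-2,-1/2): +√(3/7)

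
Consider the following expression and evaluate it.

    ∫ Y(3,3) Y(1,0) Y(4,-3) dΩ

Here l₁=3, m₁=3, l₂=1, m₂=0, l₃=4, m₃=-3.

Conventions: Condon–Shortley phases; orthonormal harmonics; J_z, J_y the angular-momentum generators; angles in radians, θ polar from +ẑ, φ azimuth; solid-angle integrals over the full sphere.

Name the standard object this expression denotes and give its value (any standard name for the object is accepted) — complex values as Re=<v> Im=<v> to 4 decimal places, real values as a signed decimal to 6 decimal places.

Gaunt coefficient, -0.162868

This is a Gaunt coefficient — the integral of a triple product of spherical harmonics over the sphere.
Checks pass: Σm=0; 8 even; l₃=4∈[2,4].
(2·3+1)(2·1+1)(2·4+1) = 189
Δ: 0! 6! 2! / 9! → 1/252
sum: t=0:+1/36 = 1/36
3j²(3 1 4; 0 0 0) = Δ·Π!·Σ² = 4/63  (sign +1)
sum: t=0:+1/720 = 1/720
3j²(3 1 4; 3 0 -3) = Δ·Π!·Σ² = 1/36  (sign -1)
combine: 4πI² = 189·4/63·1/36 = 1/3
take √, sign -1: I = -0.16286750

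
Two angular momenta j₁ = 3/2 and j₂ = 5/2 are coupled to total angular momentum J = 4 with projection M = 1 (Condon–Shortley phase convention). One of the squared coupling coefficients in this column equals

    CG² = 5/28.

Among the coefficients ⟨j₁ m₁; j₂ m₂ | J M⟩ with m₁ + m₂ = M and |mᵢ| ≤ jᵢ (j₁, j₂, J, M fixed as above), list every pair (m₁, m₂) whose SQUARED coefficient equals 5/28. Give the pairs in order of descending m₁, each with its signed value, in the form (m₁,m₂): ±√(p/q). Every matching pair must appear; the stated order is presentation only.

Admissible pairs with m₁+m₂ = M = 1: (-3/2,5/2), (-1/2,3/2), (1/2,1/2), (3/2,-1/2)
  (m₁,m₂)=(3/2,-1/2): CG² = 5/28, CG = +√(5/28)   ← matches the target
  (m₁,m₂)=(1/2,1/2): CG² = 15/28, CG = +√(15/28)
  (m₁,m₂)=(-1/2,3/2): CG² = 15/56, CG = +√(15/56)
  (m₁,m₂)=(-3/2,5/2): CG² = 1/56, CG = +√(1/56)
Pairs with CG² = 5/28: (3/2,-1/2): +√(5/28)

(3/2,-1/2): +√(5/28)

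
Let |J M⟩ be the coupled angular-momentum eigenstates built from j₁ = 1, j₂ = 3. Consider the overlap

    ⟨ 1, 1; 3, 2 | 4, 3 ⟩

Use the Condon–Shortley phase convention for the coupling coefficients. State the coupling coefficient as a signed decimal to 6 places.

+0.866025

√[9·0!2!6!/9! · 2!0!5!1!7!1!] = √(43200)
  +(−1)^0/∏(0,0,0,5,2,1)! = 1/240  (running 1/240)
⟨..|..⟩ = √(43200)·(1/240) = +0.866025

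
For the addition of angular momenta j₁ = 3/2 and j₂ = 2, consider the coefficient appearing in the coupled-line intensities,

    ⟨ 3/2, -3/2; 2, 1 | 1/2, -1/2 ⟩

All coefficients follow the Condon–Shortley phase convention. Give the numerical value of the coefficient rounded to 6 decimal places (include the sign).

-0.316228  (= −√(1/10))

j₁+j₂−J=3  J+j₁−j₂=0  J−j₁+j₂=1  j₁+j₂+J+1=5
(j₁±m₁, j₂±m₂, J±M) = (0,3,3,1,0,1)
P² = 18/5
sum k=3..3:
  [3] −1/6 = -1/6
S = -1/6
C² = P²·S² = 1/10 ; C = -0.316228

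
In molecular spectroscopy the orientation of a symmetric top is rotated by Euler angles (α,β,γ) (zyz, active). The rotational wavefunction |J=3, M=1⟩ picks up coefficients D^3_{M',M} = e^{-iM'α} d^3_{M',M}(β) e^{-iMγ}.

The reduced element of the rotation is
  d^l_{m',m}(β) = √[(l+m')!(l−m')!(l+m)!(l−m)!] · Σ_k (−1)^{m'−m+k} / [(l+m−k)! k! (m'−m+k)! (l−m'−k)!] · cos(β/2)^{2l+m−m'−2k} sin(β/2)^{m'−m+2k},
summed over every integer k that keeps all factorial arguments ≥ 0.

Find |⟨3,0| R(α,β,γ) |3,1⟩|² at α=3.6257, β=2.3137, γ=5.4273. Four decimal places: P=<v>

Split into d^3_{0,1}(β=2.3137) × two z-phases.
c=cos(2.313700/2)=0.402225, s=sin(2.313700/2)=0.915541; N=√[6·6·24·2]=41.569219
k: max(0,(1)−(0))=1 … min(3+(1),3−(0))=3
  k=1: (−1)^0·41.5692/(12)·0.4022^5·0.9155^1 = +0.033390
  k=2: (−1)^1·41.5692/(4)·0.4022^3·0.9155^3 = -0.518983
  k=3: (−1)^2·41.5692/(12)·0.4022^1·0.9155^5 = +0.896290
d^3_{0,1}(2.3137) = +0.033390 -0.518983 +0.896290 = +0.410696
|D^3_{0,1}|² = |d^3_{0,1}(β)|² = (+0.410696)² = 0.168671 (the z-rotation phases have unit modulus)

P=0.1687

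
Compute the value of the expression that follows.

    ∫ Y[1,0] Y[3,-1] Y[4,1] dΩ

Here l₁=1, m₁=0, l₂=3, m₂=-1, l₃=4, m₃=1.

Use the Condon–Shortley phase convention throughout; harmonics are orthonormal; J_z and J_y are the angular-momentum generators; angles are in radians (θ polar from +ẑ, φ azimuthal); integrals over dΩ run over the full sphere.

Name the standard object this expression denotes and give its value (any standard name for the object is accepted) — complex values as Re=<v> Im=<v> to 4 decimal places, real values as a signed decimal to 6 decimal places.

This is a Gaunt coefficient — the integral of a triple product of spherical harmonics over the sphere.
Rules hold: Σm=0, L=8 even, 2≤4≤4.
N = 3·7·9 = 189
Δ = 0!·2!·6!/9! = 1/252
Racah Σ t=0..0: t=0:+1/36 = 1/36
⇒ 3j(1 3 4; 0 0 0)² = 4/63, sgn +1
Racah Σ t=0..0: t=0:+1/48 = 1/48
⇒ 3j(1 3 4; 0 -1 1)² = 5/84, sgn -1
4πI² = N·(3j₀)²·(3jₘ)² = 5/7
I = -1·√(0.714286/4π) = -0.23841361

Gaunt coefficient, -0.238414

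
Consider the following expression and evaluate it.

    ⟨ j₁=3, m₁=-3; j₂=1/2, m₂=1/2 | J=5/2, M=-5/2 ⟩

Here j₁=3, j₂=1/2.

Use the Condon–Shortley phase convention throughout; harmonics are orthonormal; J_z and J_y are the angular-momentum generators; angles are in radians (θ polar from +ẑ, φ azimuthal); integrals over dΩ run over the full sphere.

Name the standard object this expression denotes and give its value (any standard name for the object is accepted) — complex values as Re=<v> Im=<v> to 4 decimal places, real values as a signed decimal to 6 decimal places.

This is a Clebsch–Gordan (vector-coupling) coefficient.
triangle: 1!×5!×0!/7! = 120/5040
(j±m)!: 0!×6!×1!×0!×0!×5! = 86400
prefactor² = (2J+1)×Δ×N² = 86400/7
  k=1: −1/(1!×0!×5!×0!×0!×0!) = -1/120
Σ = -1/120  ⇒  CG² = 86400/7×(-1/120)² = 6/7
CG = −√(6/7) = -0.925820

Clebsch–Gordan coefficient, −√(6/7) ≈ -0.925820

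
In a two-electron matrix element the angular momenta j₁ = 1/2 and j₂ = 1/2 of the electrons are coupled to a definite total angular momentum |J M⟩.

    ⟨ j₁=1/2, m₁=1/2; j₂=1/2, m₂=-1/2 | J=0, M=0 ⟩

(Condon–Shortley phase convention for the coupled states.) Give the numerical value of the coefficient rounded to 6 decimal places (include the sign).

+0.707107  (= +√(1/2))

triangle: 1!×0!×0!/2! = 1/2
(j±m)!: 1!×0!×0!×1!×0!×0! = 1
prefactor² = (2J+1)×Δ×N² = 1/2
  k=0: +1/(0!×1!×0!×0!×0!×0!) = 1
Σ = 1  ⇒  CG² = 1/2×1² = 1/2
CG = +√(1/2) = +0.707107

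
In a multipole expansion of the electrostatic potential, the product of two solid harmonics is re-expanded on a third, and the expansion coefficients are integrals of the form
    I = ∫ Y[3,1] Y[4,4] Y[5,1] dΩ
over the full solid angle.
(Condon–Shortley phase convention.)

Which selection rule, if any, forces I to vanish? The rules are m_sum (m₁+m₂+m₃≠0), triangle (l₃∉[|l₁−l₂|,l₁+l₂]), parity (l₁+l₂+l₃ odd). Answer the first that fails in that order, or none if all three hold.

azimuthal sum: 1 + 4 + 1 = 6  ✗
1 ≤ 5 ≤ 7 (triangle on l)
L = 3 + 4 + 5 = 12 (even)

m_sum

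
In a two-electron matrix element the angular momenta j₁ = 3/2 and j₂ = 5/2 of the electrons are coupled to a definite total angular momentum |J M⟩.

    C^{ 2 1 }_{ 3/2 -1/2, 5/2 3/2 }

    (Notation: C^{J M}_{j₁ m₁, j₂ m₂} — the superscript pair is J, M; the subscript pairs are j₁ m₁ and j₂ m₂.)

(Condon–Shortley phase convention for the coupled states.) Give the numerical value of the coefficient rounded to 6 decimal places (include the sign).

+√(1/42) ≈ +0.154303

√[5·2!1!3!/7! · 1!2!4!1!3!1!] = √(24/7)
  +(−1)^1/∏(1,1,1,3,0,0)! = -1/6  (running -1/6)
  +(−1)^2/∏(2,0,0,2,1,1)! = 1/4  (running 1/12)
⟨..|..⟩ = √(24/7)·(1/12) = +0.154303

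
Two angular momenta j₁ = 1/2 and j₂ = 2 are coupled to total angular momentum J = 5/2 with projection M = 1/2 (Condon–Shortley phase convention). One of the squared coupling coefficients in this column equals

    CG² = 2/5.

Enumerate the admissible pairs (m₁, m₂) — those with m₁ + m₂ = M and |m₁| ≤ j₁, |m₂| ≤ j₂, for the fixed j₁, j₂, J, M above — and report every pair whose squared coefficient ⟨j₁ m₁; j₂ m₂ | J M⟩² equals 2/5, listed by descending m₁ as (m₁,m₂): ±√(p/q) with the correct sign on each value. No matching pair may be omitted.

(-1/2,1): +√(2/5)

Admissible pairs with m₁+m₂ = M = 1/2: (-1/2,1), (1/2,0)
  (m₁,m₂)=(1/2,0): CG² = 3/5, CG = +√(3/5)
  (m₁,m₂)=(-1/2,1): CG² = 2/5, CG = +√(2/5)   ← matches the target
Pairs with CG² = 2/5: (-1/2,1): +√(2/5)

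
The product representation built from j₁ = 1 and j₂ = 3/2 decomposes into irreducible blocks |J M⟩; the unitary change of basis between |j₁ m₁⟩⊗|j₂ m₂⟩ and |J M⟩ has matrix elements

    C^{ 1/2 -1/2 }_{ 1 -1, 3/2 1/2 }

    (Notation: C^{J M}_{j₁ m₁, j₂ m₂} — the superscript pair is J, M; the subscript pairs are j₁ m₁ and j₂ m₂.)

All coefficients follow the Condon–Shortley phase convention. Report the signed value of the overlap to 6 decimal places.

√[2·2!0!1!/4! · 0!2!2!1!0!1!] = √(2/3)
  +(−1)^2/∏(2,0,0,0,0,1)! = 1/2  (running 1/2)
⟨..|..⟩ = √(2/3)·(1/2) = +0.408248

+0.408248  (= +√(1/6))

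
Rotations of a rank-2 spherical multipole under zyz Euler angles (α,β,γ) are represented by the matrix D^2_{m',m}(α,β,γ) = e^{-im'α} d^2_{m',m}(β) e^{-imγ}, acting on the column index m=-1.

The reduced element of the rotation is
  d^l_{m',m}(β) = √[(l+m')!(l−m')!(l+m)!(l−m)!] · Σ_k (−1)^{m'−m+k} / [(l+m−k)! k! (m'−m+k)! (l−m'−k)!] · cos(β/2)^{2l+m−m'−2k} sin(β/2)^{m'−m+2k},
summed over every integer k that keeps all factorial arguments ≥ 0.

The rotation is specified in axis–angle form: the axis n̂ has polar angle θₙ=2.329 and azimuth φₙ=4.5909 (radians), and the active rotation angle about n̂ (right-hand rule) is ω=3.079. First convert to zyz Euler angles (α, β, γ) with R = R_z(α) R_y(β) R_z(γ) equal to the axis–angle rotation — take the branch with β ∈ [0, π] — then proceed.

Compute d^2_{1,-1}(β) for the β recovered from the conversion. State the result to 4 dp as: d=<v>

d=0.4705

Axis–angle → zyz. n̂ = (sinθₙcosφₙ, sinθₙsinφₙ, cosθₙ) = (-0.087993, -0.720721, -0.687618), ω = 3.0790.
R = I cosω + sinω [n̂]ₓ + (1−cosω) n̂n̂ᵀ gives
  R = [-0.982571, +0.169724, +0.075810; +0.083701, +0.039818, +0.995695; +0.165975, +0.984687, -0.053330]
β = atan2(√(R₁₃²+R₂₃²), R₃₃) = 1.624151; α = atan2(R₂₃, R₁₃) mod 2π = 1.494805; γ = atan2(R₃₂, −R₃₁) mod 2π = 1.737783
d^2_{1,-1}(β=1.6242) via the finite sum:
c=cos(1.624151/2)=0.687994, s=sin(1.624151/2)=0.725717; N=√[6·1·1·6]=6.000000
The bounds max(0,m−m')=0 and min(l+m,l−m')=1 give 2 terms
  k=0: (−1)^2·6.0000/(2)·0.6880^2·0.7257^2 = +0.747867
  k=1: (−1)^3·6.0000/(6)·0.6880^0·0.7257^4 = -0.277376
d^2_{1,-1}(1.6242) = +0.747867 -0.277376 = +0.470491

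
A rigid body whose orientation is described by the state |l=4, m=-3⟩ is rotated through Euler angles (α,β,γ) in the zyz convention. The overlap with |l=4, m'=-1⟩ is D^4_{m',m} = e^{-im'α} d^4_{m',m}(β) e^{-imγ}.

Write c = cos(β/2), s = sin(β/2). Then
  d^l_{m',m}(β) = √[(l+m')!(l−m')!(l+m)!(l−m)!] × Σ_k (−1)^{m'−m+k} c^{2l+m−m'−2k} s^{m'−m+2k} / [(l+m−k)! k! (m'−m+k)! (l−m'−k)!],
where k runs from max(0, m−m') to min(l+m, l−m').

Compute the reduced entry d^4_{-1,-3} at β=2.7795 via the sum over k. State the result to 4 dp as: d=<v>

d=-0.0128

d^4_{-1,-3}(β=2.7795) via the finite sum:
With c≡cos(β/2)=0.180059 and s≡sin(β/2)=0.983656, N=[6·120·1·5040]^{1/2}=1904.940944
k∈{0,1} keeps every argument non-negative
  k=0: (−1)^2·1904.9409/(240)·0.1801^6·0.9837^2 = +0.000262
  k=1: (−1)^3·1904.9409/(144)·0.1801^4·0.9837^4 = -0.013018
d^4_{-1,-3}(2.7795) = +0.000262 -0.013018 = -0.012756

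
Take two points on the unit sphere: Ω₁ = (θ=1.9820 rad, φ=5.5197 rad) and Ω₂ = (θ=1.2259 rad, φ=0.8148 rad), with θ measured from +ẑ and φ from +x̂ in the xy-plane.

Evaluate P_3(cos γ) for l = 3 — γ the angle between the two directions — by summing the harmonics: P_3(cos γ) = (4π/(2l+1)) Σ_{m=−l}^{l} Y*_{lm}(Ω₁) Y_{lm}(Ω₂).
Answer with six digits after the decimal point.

Expand P_3 via completeness: Σ_{m} conj(Y_{3,m}) at Ω₁ times Y_{3,m} at Ω₂ —
  m=-3: Y*=(-0.211805, -0.241658)  Y=(-0.266616, -0.223291)  product (0.002511, 0.111724)
  m=-2: Y*=(-0.015038, 0.342905)  Y=(-0.017986, -0.305505)  product (0.105030, -0.001573)
  m=-1: Y*=(-0.043048, 0.041202)  Y=(-0.089395, 0.094813)  product (-0.000058, -0.007765)
  m=+0: Y*=(0.328331, -0.000000)  Y=(-0.306398, 0.000000)  product (-0.100600, 0.000000)
  m=+1: Y*=(0.043048, 0.041202)  Y=(0.089395, 0.094813)  product (-0.000058, 0.007765)
  m=+2: Y*=(-0.015038, -0.342905)  Y=(-0.017986, 0.305505)  product (0.105030, 0.001573)
  m=+3: Y*=(0.211805, -0.241658)  Y=(0.266616, -0.223291)  product (0.002511, -0.111724)
Total Σ_m = (0.114364, 0.000000). Multiply by 1.795196: (0.205306, 0.000000). P_3(cos γ) = 0.205306

0.205306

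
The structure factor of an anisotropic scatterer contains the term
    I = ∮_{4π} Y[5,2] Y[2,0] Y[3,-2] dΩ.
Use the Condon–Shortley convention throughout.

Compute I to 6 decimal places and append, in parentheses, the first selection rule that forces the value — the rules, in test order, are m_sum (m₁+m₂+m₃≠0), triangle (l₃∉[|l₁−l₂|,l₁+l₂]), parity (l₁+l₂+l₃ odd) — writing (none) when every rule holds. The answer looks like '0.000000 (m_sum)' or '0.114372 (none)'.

Rules hold: Σm=0, L=10 even, 3≤3≤7.
N = 11·5·7 = 385
Δ = 4!·6!·0!/11! = 1/2310
Racah Σ t=2..2: t=2:+1/144 = 1/144
⇒ 3j(5 2 3; 0 0 0)² = 10/231, sgn -1
Racah Σ t=2..2: t=2:+1/480 = 1/480
⇒ 3j(5 2 3; 2 0 -2)² = 3/110, sgn -1
4πI² = N·(3j₀)²·(3jₘ)² = 5/11
I = +1·√(0.454545/4π) = 0.19018827
No selection rule forces the value: the integral is nonzero (none).

0.190188 (none)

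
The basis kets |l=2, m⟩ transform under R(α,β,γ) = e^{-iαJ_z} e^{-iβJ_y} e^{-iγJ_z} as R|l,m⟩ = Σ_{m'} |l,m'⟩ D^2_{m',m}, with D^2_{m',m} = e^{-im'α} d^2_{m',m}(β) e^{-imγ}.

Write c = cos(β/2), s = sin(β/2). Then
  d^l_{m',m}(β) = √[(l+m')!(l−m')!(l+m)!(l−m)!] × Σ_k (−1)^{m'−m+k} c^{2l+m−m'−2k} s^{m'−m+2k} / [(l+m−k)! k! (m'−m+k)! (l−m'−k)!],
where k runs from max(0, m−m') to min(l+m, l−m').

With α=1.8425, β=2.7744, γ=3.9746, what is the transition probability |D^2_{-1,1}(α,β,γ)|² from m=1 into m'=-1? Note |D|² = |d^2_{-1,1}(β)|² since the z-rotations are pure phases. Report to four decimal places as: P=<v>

P=0.7019

D^2_{-1,1}(1.8425,2.7744,3.9746) = e^{-i·-1·1.8425}·d^2_{-1,1}(2.7744)·e^{-i·1·3.9746}. Compute d first:
Half-angle: c=0.182567, s=0.983193. N=√(1·6·6·1)=6.000000
k∈{2,3} keeps every argument non-negative
  k=2: (−1)^0·6.0000/(2)·0.1826^2·0.9832^2 = +0.096659
  k=3: (−1)^1·6.0000/(6)·0.1826^0·0.9832^4 = -0.934450
d^2_{-1,1}(2.7744) = +0.096659 -0.934450 = -0.837791
|D^2_{-1,1}|² = |d^2_{-1,1}(β)|² = (-0.837791)² = 0.701893 (the z-rotation phases have unit modulus)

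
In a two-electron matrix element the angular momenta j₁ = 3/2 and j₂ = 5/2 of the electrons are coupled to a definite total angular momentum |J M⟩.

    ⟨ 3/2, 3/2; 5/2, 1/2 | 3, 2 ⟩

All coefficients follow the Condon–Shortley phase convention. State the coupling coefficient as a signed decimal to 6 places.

j₁+j₂−J=1  J+j₁−j₂=2  J−j₁+j₂=4  j₁+j₂+J+1=8
(j₁±m₁, j₂±m₂, J±M) = (3,0,3,2,5,1)
P² = 72
sum k=0..0:
  [0] +1/12 = 1/12
S = 1/12
C² = P²·S² = 1/2 ; C = +0.707107

+0.707107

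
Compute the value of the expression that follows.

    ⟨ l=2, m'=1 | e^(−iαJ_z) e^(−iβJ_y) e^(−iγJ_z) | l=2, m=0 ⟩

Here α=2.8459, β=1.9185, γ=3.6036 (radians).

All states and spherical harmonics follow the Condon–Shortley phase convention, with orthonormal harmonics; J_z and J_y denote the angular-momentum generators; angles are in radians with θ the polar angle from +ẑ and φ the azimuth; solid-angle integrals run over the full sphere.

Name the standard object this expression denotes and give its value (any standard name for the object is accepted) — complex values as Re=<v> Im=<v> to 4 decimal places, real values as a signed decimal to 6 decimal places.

This is a Wigner D-matrix element — the rotation-matrix element ⟨l m'| R(α,β,γ) |l m⟩ in the angular-momentum basis.
D^2_{1,0}(2.8459,1.9185,3.6036) = e^{-i·1·2.8459}·d^2_{1,0}(1.9185)·e^{-i·0·3.6036}. Compute d first:
c=cos(1.918500/2)=0.574134, s=sin(1.918500/2)=0.818761; N=√[6·1·2·2]=4.898979
k∈{0,1} keeps every argument non-negative
  k=0: (−1)^1·4.8990/(2)·0.5741^3·0.8188^1 = -0.379554
  k=1: (−1)^2·4.8990/(2)·0.5741^1·0.8188^3 = +0.771900
d^2_{1,0}(1.9185) = -0.379554 +0.771900 = +0.392346
Attach z-rotation phases: D = e^{-i(1)(2.8459)}·(+0.392346)·e^{-i(0)(3.6036)} = -0.375318-0.114331i

Wigner D-matrix element, Re=-0.3753 Im=-0.1143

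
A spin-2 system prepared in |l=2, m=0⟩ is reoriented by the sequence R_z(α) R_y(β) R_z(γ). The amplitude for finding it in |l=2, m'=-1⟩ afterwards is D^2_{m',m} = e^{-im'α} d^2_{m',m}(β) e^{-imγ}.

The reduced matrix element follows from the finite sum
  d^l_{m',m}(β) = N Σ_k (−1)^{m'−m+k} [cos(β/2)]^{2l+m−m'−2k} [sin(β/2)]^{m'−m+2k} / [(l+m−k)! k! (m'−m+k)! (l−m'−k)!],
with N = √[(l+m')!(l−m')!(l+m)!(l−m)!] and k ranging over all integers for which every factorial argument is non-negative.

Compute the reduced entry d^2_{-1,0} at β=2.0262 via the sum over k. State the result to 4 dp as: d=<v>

d^2_{-1,0}(β=2.0262) via the finite sum:
Half-angle: c=0.529233, s=0.848477. N=√(1·6·2·2)=4.898979
Admissible k: 1..2 (factorial args all ≥0)
  k=1: (−1)^0·4.8990/(2)·0.5292^3·0.8485^1 = +0.308075
  k=2: (−1)^1·4.8990/(2)·0.5292^1·0.8485^3 = -0.791848
d^2_{-1,0}(2.0262) = +0.308075 -0.791848 = -0.483774

d=-0.4838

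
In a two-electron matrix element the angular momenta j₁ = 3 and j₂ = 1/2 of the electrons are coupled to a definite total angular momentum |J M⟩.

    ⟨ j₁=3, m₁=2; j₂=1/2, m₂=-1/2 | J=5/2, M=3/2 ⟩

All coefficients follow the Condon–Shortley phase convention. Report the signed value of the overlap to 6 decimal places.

+0.845154

triangle: 1!×5!×0!/7! = 120/5040
(j±m)!: 5!×1!×0!×1!×4!×1! = 2880
prefactor² = (2J+1)×Δ×N² = 2880/7
  k=0: +1/(0!×1!×1!×0!×4!×0!) = 1/24
Σ = 1/24  ⇒  CG² = 2880/7×(1/24)² = 5/7
CG = +√(5/7) = +0.845154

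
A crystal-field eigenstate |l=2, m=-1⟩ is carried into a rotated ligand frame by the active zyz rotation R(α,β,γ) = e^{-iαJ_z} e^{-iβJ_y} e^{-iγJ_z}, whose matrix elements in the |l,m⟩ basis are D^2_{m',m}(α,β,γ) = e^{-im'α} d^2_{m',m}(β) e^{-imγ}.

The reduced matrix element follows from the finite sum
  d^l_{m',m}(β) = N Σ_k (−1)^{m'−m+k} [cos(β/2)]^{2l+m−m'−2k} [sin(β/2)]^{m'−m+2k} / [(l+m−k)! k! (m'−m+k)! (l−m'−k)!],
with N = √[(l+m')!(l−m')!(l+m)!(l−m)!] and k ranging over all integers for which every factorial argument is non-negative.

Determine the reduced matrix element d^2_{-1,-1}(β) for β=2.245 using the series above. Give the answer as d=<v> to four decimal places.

d=-0.4224

d^2_{-1,-1}(β=2.2450) via the finite sum:
With c≡cos(β/2)=0.433431 and s≡sin(β/2)=0.901187, N=[1·6·1·6]^{1/2}=6.000000
The bounds max(0,m−m')=0 and min(l+m,l−m')=1 give 2 terms
  k=0: (−1)^0·6.0000/(6)·0.4334^4·0.9012^0 = +0.035292
  k=1: (−1)^1·6.0000/(2)·0.4334^2·0.9012^2 = -0.457710
d^2_{-1,-1}(2.2450) = +0.035292 -0.457710 = -0.422418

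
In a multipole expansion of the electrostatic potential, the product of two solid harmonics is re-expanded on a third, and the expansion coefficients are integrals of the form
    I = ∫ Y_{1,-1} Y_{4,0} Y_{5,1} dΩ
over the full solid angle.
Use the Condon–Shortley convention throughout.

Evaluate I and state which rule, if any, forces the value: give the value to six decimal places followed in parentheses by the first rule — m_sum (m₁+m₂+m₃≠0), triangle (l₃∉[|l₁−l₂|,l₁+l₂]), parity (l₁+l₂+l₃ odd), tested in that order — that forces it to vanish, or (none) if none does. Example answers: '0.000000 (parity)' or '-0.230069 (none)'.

-0.190188 (none)

m-sum 0 ✓  L=10 even ✓  3≤5≤5 ✓
Π(2lᵢ+1) = 3×9×11 = 297
triangle coeff Δ(1,4,5) = 1/495
Σ_t [0,0]: t=0:+1/576 = 1/576
(3j)²=5/99 [(1 4 5; 0 0 0)], sign=-1
Σ_t [0,0]: t=0:+1/1152 = 1/1152
(3j)²=1/33 [(1 4 5; -1 0 1)], sign=+1
⇒ 4πI² = 5/11
I = (-1)√(5/11/(4π)) = -0.19018827
No selection rule forces the value: the integral is nonzero (none).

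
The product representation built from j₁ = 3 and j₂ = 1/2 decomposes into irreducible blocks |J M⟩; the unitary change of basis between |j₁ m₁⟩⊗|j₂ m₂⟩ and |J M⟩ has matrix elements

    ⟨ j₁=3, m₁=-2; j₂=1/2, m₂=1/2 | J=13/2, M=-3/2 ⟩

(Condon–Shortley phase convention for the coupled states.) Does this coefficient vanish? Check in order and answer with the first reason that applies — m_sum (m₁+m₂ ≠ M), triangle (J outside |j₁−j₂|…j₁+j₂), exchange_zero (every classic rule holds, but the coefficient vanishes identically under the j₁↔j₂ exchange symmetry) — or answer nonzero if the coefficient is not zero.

triangle

m-sum: m₁+m₂ = -2+1/2 = -3/2, M = -3/2  ✓
triangle: need |j₁−j₂| ≤ J ≤ j₁+j₂, i.e. J ∈ [5/2, 7/2]; J = 13/2 is outside ✗ ⇒ coefficient is 0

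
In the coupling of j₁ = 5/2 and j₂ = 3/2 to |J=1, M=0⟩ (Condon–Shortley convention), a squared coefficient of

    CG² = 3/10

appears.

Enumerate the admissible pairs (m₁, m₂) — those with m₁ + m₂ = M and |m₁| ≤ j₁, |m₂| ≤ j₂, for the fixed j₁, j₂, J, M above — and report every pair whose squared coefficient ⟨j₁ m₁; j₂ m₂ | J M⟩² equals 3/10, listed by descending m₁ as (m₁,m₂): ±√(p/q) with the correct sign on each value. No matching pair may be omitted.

Admissible pairs with m₁+m₂ = M = 0: (-3/2,3/2), (-1/2,1/2), (1/2,-1/2), (3/2,-3/2)
  (m₁,m₂)=(3/2,-3/2): CG² = 1/5, CG = +√(1/5)
  (m₁,m₂)=(1/2,-1/2): CG² = 3/10, CG = −√(3/10)   ← matches the target
  (m₁,m₂)=(-1/2,1/2): CG² = 3/10, CG = +√(3/10)   ← matches the target
  (m₁,m₂)=(-3/2,3/2): CG² = 1/5, CG = −√(1/5)
Pairs with CG² = 3/10: (1/2,-1/2): −√(3/10); (-1/2,1/2): +√(3/10)

(1/2,-1/2): −√(3/10); (-1/2,1/2): +√(3/10)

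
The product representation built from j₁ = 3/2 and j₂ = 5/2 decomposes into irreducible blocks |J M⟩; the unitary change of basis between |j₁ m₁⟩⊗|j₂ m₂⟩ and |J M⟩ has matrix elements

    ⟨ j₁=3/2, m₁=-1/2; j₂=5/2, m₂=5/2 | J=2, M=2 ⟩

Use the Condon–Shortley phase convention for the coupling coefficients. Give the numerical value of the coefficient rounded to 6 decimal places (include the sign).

+√(10/21) = +0.690066

√[5·2!1!3!/7! · 1!2!5!0!4!0!] = √(480/7)
  +(−1)^2/∏(2,0,0,3,1,0)! = 1/12  (running 1/12)
⟨..|..⟩ = √(480/7)·(1/12) = +0.690066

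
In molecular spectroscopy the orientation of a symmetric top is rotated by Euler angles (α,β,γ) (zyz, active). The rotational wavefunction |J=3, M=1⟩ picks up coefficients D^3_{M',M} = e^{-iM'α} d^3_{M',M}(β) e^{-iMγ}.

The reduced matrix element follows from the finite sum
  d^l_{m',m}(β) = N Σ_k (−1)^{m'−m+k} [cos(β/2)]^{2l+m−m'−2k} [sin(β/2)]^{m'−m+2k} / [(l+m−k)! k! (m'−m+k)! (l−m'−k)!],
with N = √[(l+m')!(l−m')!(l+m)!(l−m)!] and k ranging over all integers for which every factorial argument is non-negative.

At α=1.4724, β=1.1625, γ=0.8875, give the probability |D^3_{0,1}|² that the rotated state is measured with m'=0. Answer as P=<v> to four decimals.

First d^3_{0,1}(β=1.1625), then the phase factors e^{-i(0)α} and e^{-i(1)γ}:
Half-angle: c=0.835777, s=0.549069. N=√(6·6·24·2)=41.569219
Admissible k: 1..3 (factorial args all ≥0)
  k=1: (−1)^0·41.5692/(12)·0.8358^5·0.5491^1 = +0.775657
  k=2: (−1)^1·41.5692/(4)·0.8358^3·0.5491^3 = -1.004301
  k=3: (−1)^2·41.5692/(12)·0.8358^1·0.5491^5 = +0.144483
d^3_{0,1}(1.1625) = +0.775657 -1.004301 +0.144483 = -0.084162
|D^3_{0,1}|² = |d^3_{0,1}(β)|² = (-0.084162)² = 0.007083 (the z-rotation phases have unit modulus)

P=0.0071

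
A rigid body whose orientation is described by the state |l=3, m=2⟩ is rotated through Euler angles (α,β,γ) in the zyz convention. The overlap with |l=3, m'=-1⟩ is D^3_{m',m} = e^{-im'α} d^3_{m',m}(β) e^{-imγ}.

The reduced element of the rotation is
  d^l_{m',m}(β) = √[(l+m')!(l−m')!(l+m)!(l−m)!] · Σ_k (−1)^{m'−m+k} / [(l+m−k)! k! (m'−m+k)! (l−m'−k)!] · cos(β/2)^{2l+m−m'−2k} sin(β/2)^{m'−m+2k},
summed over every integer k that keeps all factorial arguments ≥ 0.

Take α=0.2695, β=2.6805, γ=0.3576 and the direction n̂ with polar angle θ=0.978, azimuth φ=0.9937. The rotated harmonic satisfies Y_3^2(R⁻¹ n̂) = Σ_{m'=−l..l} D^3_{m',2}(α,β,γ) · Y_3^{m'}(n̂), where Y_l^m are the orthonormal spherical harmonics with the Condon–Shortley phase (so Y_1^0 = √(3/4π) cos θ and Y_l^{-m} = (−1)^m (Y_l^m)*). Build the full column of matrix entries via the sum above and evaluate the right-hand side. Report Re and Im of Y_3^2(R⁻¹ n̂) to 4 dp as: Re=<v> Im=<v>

Need the full column D^3_{m',2} for m'=−3..3 at α=0.2695, β=2.6805, γ=0.3576.
cos(β/2)=0.228509, sin(β/2)=0.973542
d^3_{-3,2}: single k=5 term ⇒ +0.489500;  D = +0.487371+0.045604i
d^3_{-2,2}: k∈[4..5] ⇒ +0.234529 -0.851388 = -0.616859;  D = -0.607308+0.108129i
d^3_{-1,2}: k∈[3..4] ⇒ +0.069632 -0.631942 = -0.562310;  D = -0.507377+0.242406i
d^3_{0,2}: k∈[2..3] ⇒ +0.014154 -0.256914 = -0.242759;  D = -0.183274+0.159194i
d^3_{1,2}: k∈[1..2] ⇒ +0.001918 -0.069632 = -0.067713;  D = -0.037453+0.056412i
d^3_{2,2}: k∈[0..1] ⇒ +0.000142 -0.012921 = -0.012779;  D = -0.003978+0.012144i
d^3_{3,2}: single k=0 term ⇒ -0.001486;  D = -0.000070+0.001484i
Y_3^{m'}(θ=0.978,φ=0.9937) and Σ D·Y over m':
  (+0.4874+0.0456i)·(-0.2350-0.0380i)  (-0.6073+0.1081i)·(-0.1589-0.3592i)  (-0.5074+0.2424i)·(+0.0820-0.1259i)  (-0.1833+0.1592i)·(-0.3001+0.0000i)  (-0.0375+0.0564i)·(-0.0820-0.1259i)  (-0.0040+0.0121i)·(-0.1589+0.3592i)  (-0.0001+0.0015i)·(+0.2350-0.0380i)
Y_3^2(R⁻¹ n̂) = +0.072985+0.204763i

Re=0.0730 Im=0.2048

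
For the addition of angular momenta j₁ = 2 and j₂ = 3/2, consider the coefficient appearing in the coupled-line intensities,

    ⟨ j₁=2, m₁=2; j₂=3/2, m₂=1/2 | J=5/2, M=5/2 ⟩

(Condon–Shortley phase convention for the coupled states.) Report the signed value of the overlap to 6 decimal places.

triangle: 1!×3!×2!/7! = 12/5040
(j±m)!: 4!×0!×2!×1!×5!×0! = 5760
prefactor² = (2J+1)×Δ×N² = 576/7
  k=0: +1/(0!×1!×0!×2!×3!×0!) = 1/12
Σ = 1/12  ⇒  CG² = 576/7×(1/12)² = 4/7
CG = +√(4/7) = +0.755929

+0.755929  (= +√(4/7))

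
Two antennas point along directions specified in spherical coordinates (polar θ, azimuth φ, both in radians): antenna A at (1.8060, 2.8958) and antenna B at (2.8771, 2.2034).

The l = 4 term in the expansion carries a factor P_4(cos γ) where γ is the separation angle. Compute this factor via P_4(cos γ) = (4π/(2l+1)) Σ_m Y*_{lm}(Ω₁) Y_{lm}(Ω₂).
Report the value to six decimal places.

Expand P_4 via completeness: Σ_{m} conj(Y_{4,m}) at Ω₁ times Y_{4,m} at Ω₂ —
  term(m=-4) = -0.00076 + 0.00030j   from Y*(Ω₁)=0.21941 - 0.32938j, Y(Ω₂)=-0.00169 - 0.00119j
  term(m=-3) = -0.00281 + 0.00506j   from Y*(Ω₁)=0.19857 - 0.18036j, Y(Ω₂)=-0.02044 + 0.00693j
  term(m=-2) = -0.00458 - 0.02433j   from Y*(Ω₁)=-0.17287 + 0.09256j, Y(Ω₂)=-0.03798 + 0.12038j
  term(m=-1) = -0.09089 - 0.07538j   from Y*(Ω₁)=-0.27244 + 0.06835j, Y(Ω₂)=0.24855 + 0.33904j
  term(m=+0) = 0.08956 + 0.00000j   from Y*(Ω₁)=0.15593 + 0.00000j, Y(Ω₂)=0.57440 + 0.00000j
  term(m=+1) = -0.09089 + 0.07538j   from Y*(Ω₁)=0.27244 + 0.06835j, Y(Ω₂)=-0.24855 + 0.33904j
  term(m=+2) = -0.00458 + 0.02433j   from Y*(Ω₁)=-0.17287 - 0.09256j, Y(Ω₂)=-0.03798 - 0.12038j
  term(m=+3) = -0.00281 - 0.00506j   from Y*(Ω₁)=-0.19857 - 0.18036j, Y(Ω₂)=0.02044 + 0.00693j
  term(m=+4) = -0.00076 - 0.00030j   from Y*(Ω₁)=0.21941 + 0.32938j, Y(Ω₂)=-0.00169 + 0.00119j
Σ over m = -0.10851 - 0.00000j; ×(4π/9) → -0.15150 - 0.00000j. Real part: -0.151504

-0.151504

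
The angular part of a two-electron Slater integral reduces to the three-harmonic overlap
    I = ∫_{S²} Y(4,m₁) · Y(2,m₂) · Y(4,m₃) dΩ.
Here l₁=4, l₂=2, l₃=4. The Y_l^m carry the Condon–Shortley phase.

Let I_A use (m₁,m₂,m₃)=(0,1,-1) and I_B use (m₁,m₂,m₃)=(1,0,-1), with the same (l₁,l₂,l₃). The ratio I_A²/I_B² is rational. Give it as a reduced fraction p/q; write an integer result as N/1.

30/289

Same 4,2,4: normalisation and zero-m 3j drop out of the ratio.
A: Δ: 2! 6! 2! / 11! → 1/13860; sum: t=1:−1/72 t=2:+1/96 = -1/288; 3j²(4 2 4; 0 1 -1) = Δ·Π!·Σ² = 1/462  (sign +1)
B: Δ: 2! 6! 2! / 11! → 1/13860; sum: t=0:+1/144 t=1:−1/48 t=2:+1/480 = -17/1440; 3j²(4 2 4; 1 0 -1) = Δ·Π!·Σ² = 289/13860  (sign +1)
I_A²/I_B² = (1/462)/(289/13860) = 30/289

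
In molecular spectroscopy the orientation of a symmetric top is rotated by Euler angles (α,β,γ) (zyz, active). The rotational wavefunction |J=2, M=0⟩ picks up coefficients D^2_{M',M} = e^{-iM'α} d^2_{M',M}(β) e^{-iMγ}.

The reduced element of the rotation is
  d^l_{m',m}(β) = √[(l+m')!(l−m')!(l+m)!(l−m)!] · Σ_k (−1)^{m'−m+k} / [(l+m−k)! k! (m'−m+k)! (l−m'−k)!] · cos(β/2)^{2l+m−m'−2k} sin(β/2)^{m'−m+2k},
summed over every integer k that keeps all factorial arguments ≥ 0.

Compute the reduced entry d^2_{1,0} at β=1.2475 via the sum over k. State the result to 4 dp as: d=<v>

d=-0.3689

d^2_{1,0}(β=1.2475) via the finite sum:
Half-angle: c=0.811694, s=0.584083. N=√(6·1·2·2)=4.898979
k∈{0,1} keeps every argument non-negative
  k=0: (−1)^1·4.8990/(2)·0.8117^3·0.5841^1 = -0.765116
  k=1: (−1)^2·4.8990/(2)·0.8117^1·0.5841^3 = +0.396179
d^2_{1,0}(1.2475) = -0.765116 +0.396179 = -0.368936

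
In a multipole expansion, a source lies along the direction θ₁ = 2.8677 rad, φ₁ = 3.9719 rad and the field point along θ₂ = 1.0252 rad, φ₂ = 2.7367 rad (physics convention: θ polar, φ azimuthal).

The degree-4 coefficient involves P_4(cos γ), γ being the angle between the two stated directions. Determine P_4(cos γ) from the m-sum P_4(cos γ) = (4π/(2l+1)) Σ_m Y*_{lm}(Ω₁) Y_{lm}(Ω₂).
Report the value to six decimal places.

Term-by-term m-sum for l=4 (normalisation 4π/9 = 1.396263):
  m=-4: Y*=(-0.002330, -0.000423)  Y=(-0.011520, 0.236006)  product (0.000127, -0.000545)
  m=-3: Y*=(-0.018973, 0.014444)  Y=(-0.141447, -0.380257)  product (0.008176, 0.005172)
  m=-2: Y*=(-0.012047, 0.133767)  Y=(0.149193, 0.156654)  product (-0.022753, 0.018070)
  m=-1: Y*=(0.289881, 0.317161)  Y=(0.215070, 0.092173)  product (0.033111, 0.094931)
  m=+0: Y*=(0.556531, -0.000000)  Y=(-0.268754, 0.000000)  product (-0.149570, 0.000000)
  m=+1: Y*=(-0.289881, 0.317161)  Y=(-0.215070, 0.092173)  product (0.033111, -0.094931)
  m=+2: Y*=(-0.012047, -0.133767)  Y=(0.149193, -0.156654)  product (-0.022753, -0.018070)
  m=+3: Y*=(0.018973, 0.014444)  Y=(0.141447, -0.380257)  product (0.008176, -0.005172)
  m=+4: Y*=(-0.002330, 0.000423)  Y=(-0.011520, -0.236006)  product (0.000127, 0.000545)
Σ over m = (-0.112248, -0.000000); ×(4π/9) → (-0.156727, -0.000000). Real part: -0.156727

-0.156727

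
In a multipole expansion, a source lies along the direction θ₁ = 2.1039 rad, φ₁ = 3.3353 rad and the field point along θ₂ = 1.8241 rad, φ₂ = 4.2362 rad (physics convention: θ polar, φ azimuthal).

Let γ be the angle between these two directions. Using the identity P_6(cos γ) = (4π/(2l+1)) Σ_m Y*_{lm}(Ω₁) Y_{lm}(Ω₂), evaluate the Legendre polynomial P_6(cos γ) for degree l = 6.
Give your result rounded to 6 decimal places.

Summing Y*_{l m}(θ₁,φ₁)·Y_{l m}(θ₂,φ₂) over m ∈ [−6, 6]; prefactor 4π/(2·6+1) = 0.966644:
  m=-6: Y*=(0.078315, 0.180904)  Y=(0.381684, -0.111600)  product (0.050081, 0.060308)
  m=-5: Y*=(0.228279, 0.332062)  Y=(0.245835, 0.258316)  product (-0.029658, 0.140601)
  m=-4: Y*=(0.258212, 0.252811)  Y=(0.031759, -0.091535)  product (0.031342, -0.015607)
  m=-3: Y*=(-0.028098, -0.018454)  Y=(0.338552, -0.048479)  product (-0.010407, -0.004885)
  m=-2: Y*=(-0.323800, -0.132122)  Y=(0.000050, 0.000070)  product (-0.000007, -0.000029)
  m=-1: Y*=(-0.096783, -0.018986)  Y=(0.148722, -0.288346)  product (-0.019868, 0.025083)
  m=+0: Y*=(0.323329, -0.000000)  Y=(0.026003, 0.000000)  product (0.008408, 0.000000)
  m=+1: Y*=(0.096783, -0.018986)  Y=(-0.148722, -0.288346)  product (-0.019868, -0.025083)
  m=+2: Y*=(-0.323800, 0.132122)  Y=(0.000050, -0.000070)  product (-0.000007, 0.000029)
  m=+3: Y*=(0.028098, -0.018454)  Y=(-0.338552, -0.048479)  product (-0.010407, 0.004885)
  m=+4: Y*=(0.258212, -0.252811)  Y=(0.031759, 0.091535)  product (0.031342, 0.015607)
  m=+5: Y*=(-0.228279, 0.332062)  Y=(-0.245835, 0.258316)  product (-0.029658, -0.140601)
  m=+6: Y*=(0.078315, -0.180904)  Y=(0.381684, 0.111600)  product (0.050081, -0.060308)
Accumulated sum (0.051372, -0.000000); after 4π/(2l+1) scaling, (0.049658, -0.000000) ⇒ P_6 = 0.049658

0.049658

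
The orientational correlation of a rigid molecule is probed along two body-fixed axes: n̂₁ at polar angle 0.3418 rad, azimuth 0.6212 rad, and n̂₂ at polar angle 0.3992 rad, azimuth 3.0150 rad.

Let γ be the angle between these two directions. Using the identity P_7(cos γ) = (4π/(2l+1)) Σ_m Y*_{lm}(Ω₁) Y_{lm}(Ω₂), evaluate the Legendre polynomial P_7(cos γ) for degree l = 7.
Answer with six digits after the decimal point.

-0.127800

Addition theorem: P_7(cos γ) = (4π/15) Σ_m Y*_{lm}(Ω₁) Y_{lm}(Ω₂), m = −7…7:
  m=-7: Y*=-0.00008 - 0.00022j  Y=-0.00042 - 0.00052j  product -0.00000 + 0.00000j
  m=-6: Y*=-0.00208 - 0.00138j  Y=0.00431 + 0.00409j  product -0.00000 - 0.00001j
  m=-5: Y*=-0.01635 + 0.00058j  Y=-0.02634 - 0.01932j  product 0.00044 + 0.00030j
  m=-4: Y*=-0.05902 + 0.04550j  Y=0.10845 + 0.06015j  product -0.00914 + 0.00138j
  m=-3: Y*=-0.06865 + 0.22772j  Y=-0.30184 - 0.12048j  product 0.04816 - 0.06046j
  m=-2: Y*=0.16041 + 0.47078j  Y=0.52024 + 0.13461j  product 0.02008 + 0.26651j
  m=-1: Y*=0.43270 + 0.30970j  Y=-0.37762 - 0.04806j  product -0.14851 - 0.13774j
  m=+0: Y*=-0.08865 + 0.00000j  Y=-0.28652 + 0.00000j  product 0.02540 + 0.00000j
  m=+1: Y*=-0.43270 + 0.30970j  Y=0.37762 - 0.04806j  product -0.14851 + 0.13774j
  m=+2: Y*=0.16041 - 0.47078j  Y=0.52024 - 0.13461j  product 0.02008 - 0.26651j
  m=+3: Y*=0.06865 + 0.22772j  Y=0.30184 - 0.12048j  product 0.04816 + 0.06046j
  m=+4: Y*=-0.05902 - 0.04550j  Y=0.10845 - 0.06015j  product -0.00914 - 0.00138j
  m=+5: Y*=0.01635 + 0.00058j  Y=0.02634 - 0.01932j  product 0.00044 - 0.00030j
  m=+6: Y*=-0.00208 + 0.00138j  Y=0.00431 - 0.00409j  product -0.00000 + 0.00001j
  m=+7: Y*=0.00008 - 0.00022j  Y=0.00042 - 0.00052j  product -0.00000 - 0.00000j
Total Σ_m = -0.15255 - 0.00000j. Multiply by 0.837758: -0.12780 - 0.00000j. P_7(cos γ) = -0.127800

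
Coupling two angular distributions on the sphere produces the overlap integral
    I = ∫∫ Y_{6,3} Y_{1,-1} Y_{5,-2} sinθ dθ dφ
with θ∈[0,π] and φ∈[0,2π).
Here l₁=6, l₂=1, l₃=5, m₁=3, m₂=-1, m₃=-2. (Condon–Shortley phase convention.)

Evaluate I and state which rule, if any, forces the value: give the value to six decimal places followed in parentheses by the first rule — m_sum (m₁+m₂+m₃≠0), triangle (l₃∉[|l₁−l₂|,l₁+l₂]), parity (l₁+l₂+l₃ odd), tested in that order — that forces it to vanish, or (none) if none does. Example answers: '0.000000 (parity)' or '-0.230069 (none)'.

-0.245154 (none)

Rules hold: Σm=0, L=12 even, 5≤5≤7.
N = 13·3·11 = 429
Δ = 2!·10!·0!/13! = 1/858
Racah Σ t=1..1: t=1:−1/14400 = -1/14400
⇒ 3j(6 1 5; 0 0 0)² = 6/143, sgn +1
Racah Σ t=0..0: t=0:+1/60480 = 1/60480
⇒ 3j(6 1 5; 3 -1 -2)² = 6/143, sgn -1
4πI² = N·(3j₀)²·(3jₘ)² = 108/143
I = -1·√(0.755245/4π) = -0.24515397
No selection rule forces the value: the integral is nonzero (none).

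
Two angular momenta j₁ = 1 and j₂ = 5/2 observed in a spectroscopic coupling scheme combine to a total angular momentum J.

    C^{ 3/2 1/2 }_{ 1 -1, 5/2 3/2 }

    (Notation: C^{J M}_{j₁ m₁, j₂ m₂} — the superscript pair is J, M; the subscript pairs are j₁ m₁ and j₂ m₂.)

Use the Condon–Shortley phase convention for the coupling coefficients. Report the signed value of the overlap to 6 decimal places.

+0.632456

triangle: 2!·0!·3!/6! = 12/720
(j±m)!: 0!·2!·4!·1!·2!·1! = 96
prefactor² = (2J+1)·Δ·N² = 32/5
  k=2: +1/(2!·0!·0!·2!·0!·1!) = 1/4
Σ = 1/4  ⇒  CG² = 32/5·(1/4)² = 2/5
CG = +√(2/5) = +0.632456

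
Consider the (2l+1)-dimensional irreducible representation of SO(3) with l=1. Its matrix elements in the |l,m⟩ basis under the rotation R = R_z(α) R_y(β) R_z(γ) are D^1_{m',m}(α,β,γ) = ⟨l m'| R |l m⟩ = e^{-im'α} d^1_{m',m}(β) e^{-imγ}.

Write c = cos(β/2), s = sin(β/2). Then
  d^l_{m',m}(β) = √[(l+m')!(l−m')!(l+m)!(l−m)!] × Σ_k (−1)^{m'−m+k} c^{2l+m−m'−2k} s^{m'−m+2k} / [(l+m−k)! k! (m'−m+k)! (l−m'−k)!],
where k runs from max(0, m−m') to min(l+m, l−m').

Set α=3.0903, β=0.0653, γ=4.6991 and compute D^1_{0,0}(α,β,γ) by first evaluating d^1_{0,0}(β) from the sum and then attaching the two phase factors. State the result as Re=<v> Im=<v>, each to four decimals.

Re=0.9979 Im=0.0000

D^1_{0,0}(3.0903,0.0653,4.6991) = e^{-i·0·3.0903}·d^1_{0,0}(0.0653)·e^{-i·0·4.6991}. Compute d first:
c=cos(0.065300/2)=0.999467, s=sin(0.065300/2)=0.032644; N=√[1·1·1·1]=1.000000
The bounds max(0,m−m')=0 and min(l+m,l−m')=1 give 2 terms
  k=0: (−1)^0·1.0000/(1)·0.9995^2·0.0326^0 = +0.998934
  k=1: (−1)^1·1.0000/(1)·0.9995^0·0.0326^2 = -0.001066
d^1_{0,0}(0.0653) = +0.998934 -0.001066 = +0.997869
D = (+1.000000+0.000000i)·(+0.997869)·(+1.000000+0.000000i) = +0.997869+0.000000i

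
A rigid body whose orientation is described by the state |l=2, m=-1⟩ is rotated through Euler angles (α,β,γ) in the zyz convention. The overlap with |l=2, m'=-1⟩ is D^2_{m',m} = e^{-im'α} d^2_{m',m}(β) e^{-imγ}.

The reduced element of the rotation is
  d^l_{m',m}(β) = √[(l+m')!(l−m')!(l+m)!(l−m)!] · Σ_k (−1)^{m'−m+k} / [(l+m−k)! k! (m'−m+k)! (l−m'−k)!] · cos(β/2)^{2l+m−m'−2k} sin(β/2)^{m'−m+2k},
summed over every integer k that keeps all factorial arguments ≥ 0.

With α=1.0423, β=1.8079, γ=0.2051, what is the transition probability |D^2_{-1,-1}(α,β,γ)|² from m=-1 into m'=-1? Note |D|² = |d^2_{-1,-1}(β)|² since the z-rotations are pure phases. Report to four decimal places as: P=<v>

First d^2_{-1,-1}(β=1.8079), then the phase factors e^{-i(-1)α} and e^{-i(-1)γ}:
With c≡cos(β/2)=0.618511 and s≡sin(β/2)=0.785776, N=[1·6·1·6]^{1/2}=6.000000
Admissible k: 0..1 (factorial args all ≥0)
  k=0: (−1)^0·6.0000/(6)·0.6185^4·0.7858^0 = +0.146349
  k=1: (−1)^1·6.0000/(2)·0.6185^2·0.7858^2 = -0.708621
d^2_{-1,-1}(1.8079) = +0.146349 -0.708621 = -0.562272
|D^2_{-1,-1}|² = |d^2_{-1,-1}(β)|² = (-0.562272)² = 0.316149 (the z-rotation phases have unit modulus)

P=0.3161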